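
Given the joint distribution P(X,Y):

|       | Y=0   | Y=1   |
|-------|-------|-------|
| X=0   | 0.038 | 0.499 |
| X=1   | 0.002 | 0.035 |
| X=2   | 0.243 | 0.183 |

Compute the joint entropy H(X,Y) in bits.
1.8113 bits

H(X,Y) = -Σ_{x,y} P(x,y) log₂ P(x,y). Per-cell terms -P(x,y)·log₂P(x,y):
  X=0: 0.1793, 0.5004
  X=1: 0.0179, 0.1693
  X=2: 0.4960, 0.4484
Sum of the 6 terms: H(X,Y) = 1.8113 bits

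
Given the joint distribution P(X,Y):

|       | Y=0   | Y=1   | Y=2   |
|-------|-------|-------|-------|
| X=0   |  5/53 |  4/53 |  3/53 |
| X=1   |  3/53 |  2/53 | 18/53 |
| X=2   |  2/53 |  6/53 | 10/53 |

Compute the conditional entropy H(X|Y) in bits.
1.3757 bits

H(X|Y) = H(X,Y) - H(Y)

H(X,Y) = -Σ_{x,y} P(x,y) log₂ P(x,y). Per-cell terms -P(x,y)·log₂P(x,y):
  X=0: 0.32132, 0.28135, 0.23451
  X=1: 0.23451, 0.17841, 0.52913
  X=2: 0.17841, 0.35581, 0.45396
Sum of the 9 terms: H(X,Y) = 2.7674 bits

Marginal of Y (column sums):
  P(Y=0) = 5/53 + 3/53 + 2/53 = 10/53
  P(Y=1) = 4/53 + 2/53 + 6/53 = 12/53
  P(Y=2) = 3/53 + 18/53 + 10/53 = 31/53
H(Y) = -[(10/53)·log₂(10/53) + (12/53)·log₂(12/53) + (31/53)·log₂(31/53)]
  = 0.45396 + 0.48520 + 0.45256 = 1.3917 bits

H(X|Y) = H(X,Y) - H(Y) = 2.7674 - 1.3917 = 1.3757 bits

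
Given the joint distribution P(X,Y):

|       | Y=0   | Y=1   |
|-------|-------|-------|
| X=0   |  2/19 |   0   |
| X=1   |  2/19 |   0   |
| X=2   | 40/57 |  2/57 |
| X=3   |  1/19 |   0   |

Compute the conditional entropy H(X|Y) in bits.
1.2162 bits

H(X|Y) = H(X,Y) - H(Y)

H(X,Y) = -Σ_{x,y} P(x,y) log₂ P(x,y). Per-cell terms -P(x,y)·log₂P(x,y):
  X=0: 0.34189, 0.00000
  X=1: 0.34189, 0.00000
  X=2: 0.35857, 0.16958
  X=3: 0.22358, 0.00000
  (cells with P = 0 contribute 0)
Sum of the 8 terms: H(X,Y) = 1.4355 bits

Marginal of Y (column sums):
  P(Y=0) = 2/19 + 2/19 + 40/57 + 1/19 = 55/57
  P(Y=1) = 0 + 0 + 2/57 + 0 = 2/57
H(Y) = -[(55/57)·log₂(55/57) + (2/57)·log₂(2/57)]
  = 0.04972 + 0.16958 = 0.2193 bits

H(X|Y) = H(X,Y) - H(Y) = 1.4355 - 0.2193 = 1.2162 bits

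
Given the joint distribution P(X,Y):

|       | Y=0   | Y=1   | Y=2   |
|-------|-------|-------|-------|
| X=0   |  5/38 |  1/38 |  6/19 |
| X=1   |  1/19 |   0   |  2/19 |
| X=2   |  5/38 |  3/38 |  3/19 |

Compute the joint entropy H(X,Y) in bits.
2.7084 bits

H(X,Y) = -Σ_{x,y} P(x,y) log₂ P(x,y). Per-cell terms -P(x,y)·log₂P(x,y):
  X=0: 0.3850, 0.1381, 0.5251
  X=1: 0.2236, 0.0000, 0.3419
  X=2: 0.3850, 0.2892, 0.4205
  (cells with P = 0 contribute 0)
Sum of the 9 terms: H(X,Y) = 2.7084 bits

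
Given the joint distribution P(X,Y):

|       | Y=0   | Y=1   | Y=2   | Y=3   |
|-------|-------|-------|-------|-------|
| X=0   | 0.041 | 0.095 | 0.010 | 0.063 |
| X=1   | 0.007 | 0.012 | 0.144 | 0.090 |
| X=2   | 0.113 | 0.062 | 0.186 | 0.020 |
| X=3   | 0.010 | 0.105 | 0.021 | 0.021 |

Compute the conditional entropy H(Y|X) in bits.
1.5581 bits

H(Y|X) = H(X,Y) - H(X)

H(X,Y) = -Σ_{x,y} P(x,y) log₂ P(x,y). Per-cell terms -P(x,y)·log₂P(x,y):
  X=0: 0.1889, 0.3226, 0.0664, 0.2513
  X=1: 0.0501, 0.0766, 0.4026, 0.3127
  X=2: 0.3555, 0.2487, 0.4514, 0.1129
  X=3: 0.0664, 0.3414, 0.1170, 0.1170
Sum of the 16 terms: H(X,Y) = 3.4815 bits

Marginal of X (row sums):
  P(X=0) = 0.041 + 0.095 + 0.010 + 0.063 = 0.209
  P(X=1) = 0.007 + 0.012 + 0.144 + 0.090 = 0.253
  P(X=2) = 0.113 + 0.062 + 0.186 + 0.020 = 0.381
  P(X=3) = 0.010 + 0.105 + 0.021 + 0.021 = 0.157
H(X) = -[0.209·log₂(0.209) + 0.253·log₂(0.253) + 0.381·log₂(0.381) + 0.157·log₂(0.157)]
  = 0.4720 + 0.5016 + 0.5304 + 0.4194 = 1.9234 bits

H(Y|X) = H(X,Y) - H(X) = 3.4815 - 1.9234 = 1.5581 bits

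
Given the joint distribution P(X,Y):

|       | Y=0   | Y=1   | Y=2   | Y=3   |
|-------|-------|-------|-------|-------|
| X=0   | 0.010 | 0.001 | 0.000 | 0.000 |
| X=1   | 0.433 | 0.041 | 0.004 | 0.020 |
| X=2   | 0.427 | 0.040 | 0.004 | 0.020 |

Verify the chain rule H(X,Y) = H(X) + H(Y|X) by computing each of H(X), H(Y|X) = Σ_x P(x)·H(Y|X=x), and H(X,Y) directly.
H(X) = 1.0763 bits, H(Y|X) = 0.7114 bits, H(X,Y) = 1.7877 bits

Marginal of X (row sums):
  P(X=0) = 0.010 + 0.001 + 0.000 + 0.000 = 0.011
  P(X=1) = 0.433 + 0.041 + 0.004 + 0.020 = 0.498
  P(X=2) = 0.427 + 0.040 + 0.004 + 0.020 = 0.491
H(X) = -[0.011·log₂(0.011) + 0.498·log₂(0.498) + 0.491·log₂(0.491)]
  = 0.07157 + 0.50088 + 0.50387 = 1.0763 bits

H(Y|X) = Σ_x P(x)·H(Y|X=x):
  X=0: P(X=0) = 0.011, P(Y|X=0) = (10/11, 1/11, 0, 0) → H(Y|X=0) = 0.43950
  X=1: P(X=1) = 0.498, P(Y|X=1) = (433/498, 41/498, 2/249, 10/249) → H(Y|X=1) = 0.71420
  X=2: P(X=2) = 0.491, P(Y|X=2) = (427/491, 40/491, 4/491, 20/491) → H(Y|X=2) = 0.71457
H(Y|X) = 0.011·0.43950 + 0.498·0.71420 + 0.491·0.71457 = 0.7114 bits

H(X,Y) = -Σ_{x,y} P(x,y) log₂ P(x,y). Per-cell terms -P(x,y)·log₂P(x,y):
  X=0: 0.06644, 0.00997, 0.00000, 0.00000
  X=1: 0.52287, 0.18894, 0.03186, 0.11288
  X=2: 0.52422, 0.18575, 0.03186, 0.11288
  (cells with P = 0 contribute 0)
Sum of the 12 terms: H(X,Y) = 1.7877 bits

Chain rule check:
  H(X) + H(Y|X) = 1.0763 + 0.7114 = 1.7877 bits
  H(X,Y) = 1.7877 bits
✓ Chain rule verified.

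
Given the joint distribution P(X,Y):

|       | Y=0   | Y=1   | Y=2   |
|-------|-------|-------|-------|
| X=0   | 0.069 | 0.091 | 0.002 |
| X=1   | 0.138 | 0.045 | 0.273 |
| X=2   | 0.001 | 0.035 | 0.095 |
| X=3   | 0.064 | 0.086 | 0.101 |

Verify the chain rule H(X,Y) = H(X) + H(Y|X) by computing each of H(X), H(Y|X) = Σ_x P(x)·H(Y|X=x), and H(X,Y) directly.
H(X) = 1.8267 bits, H(Y|X) = 1.2732 bits, H(X,Y) = 3.0999 bits

Marginal of X (row sums):
  P(X=0) = 0.069 + 0.091 + 0.002 = 0.162
  P(X=1) = 0.138 + 0.045 + 0.273 = 0.456
  P(X=2) = 0.001 + 0.035 + 0.095 = 0.131
  P(X=3) = 0.064 + 0.086 + 0.101 = 0.251
H(X) = -[0.162·log₂(0.162) + 0.456·log₂(0.456) + 0.131·log₂(0.131) + 0.251·log₂(0.251)]
  = 0.4254 + 0.5166 + 0.3841 + 0.5006 = 1.8267 bits

H(Y|X) = Σ_x P(x)·H(Y|X=x):
  X=0: P(X=0) = 0.162, P(Y|X=0) = (23/54, 91/162, 1/81) → H(Y|X=0) = 1.0701
  X=1: P(X=1) = 0.456, P(Y|X=1) = (23/76, 15/152, 91/152) → H(Y|X=1) = 1.2947
  X=2: P(X=2) = 0.131, P(Y|X=2) = (1/131, 35/131, 95/131) → H(Y|X=2) = 0.8986
  X=3: P(X=3) = 0.251, P(Y|X=3) = (64/251, 86/251, 101/251) → H(Y|X=3) = 1.5606
H(Y|X) = 0.162·1.0701 + 0.456·1.2947 + 0.131·0.8986 + 0.251·1.5606 = 1.2732 bits

H(X,Y) = -Σ_{x,y} P(x,y) log₂ P(x,y). Per-cell terms -P(x,y)·log₂P(x,y):
  X=0: 0.2662, 0.3147, 0.0179
  X=1: 0.3943, 0.2013, 0.5113
  X=2: 0.0100, 0.1693, 0.3226
  X=3: 0.2538, 0.3044, 0.3341
Sum of the 12 terms: H(X,Y) = 3.0999 bits

Chain rule check:
  H(X) + H(Y|X) = 1.8267 + 1.2732 = 3.0999 bits
  H(X,Y) = 3.0999 bits
✓ Chain rule verified.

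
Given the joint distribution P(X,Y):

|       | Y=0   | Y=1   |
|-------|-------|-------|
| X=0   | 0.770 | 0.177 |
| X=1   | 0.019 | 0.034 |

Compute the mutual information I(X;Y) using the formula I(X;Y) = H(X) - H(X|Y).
0.0354 bits

I(X;Y) = H(X) - H(X|Y)

Marginal of X (row sums):
  P(X=0) = 0.770 + 0.177 = 0.947
  P(X=1) = 0.019 + 0.034 = 0.053
H(X) = -[0.947·log₂(0.947) + 0.053·log₂(0.053)]
  = 0.0744 + 0.2246 = 0.2990 bits

Marginal of Y (column sums):
  P(Y=0) = 0.770 + 0.019 = 0.789
  P(Y=1) = 0.177 + 0.034 = 0.211
H(X|Y) = Σ_y P(y)·H(X|Y=y):
  Y=0: P(Y=0) = 0.789, P(X|Y=0) = (770/789, 19/789) → H(X|Y=0) = 0.1638
  Y=1: P(Y=1) = 0.211, P(X|Y=1) = (177/211, 34/211) → H(X|Y=1) = 0.6370
H(X|Y) = 0.789·0.1638 + 0.211·0.6370 = 0.2636 bits

I(X;Y) = H(X) - H(X|Y) = 0.2990 - 0.2636 = 0.0354 bits

Cross-check via I(X;Y) = H(X) + H(Y) - H(X,Y): computing H(Y) from the column sums and H(X,Y) from the 4 cells in the same way gives H(Y) = 0.7434 bits and H(X,Y) = 1.0070 bits, so
I(X;Y) = 0.2990 + 0.7434 - 1.0070 = 0.0354 bits ✓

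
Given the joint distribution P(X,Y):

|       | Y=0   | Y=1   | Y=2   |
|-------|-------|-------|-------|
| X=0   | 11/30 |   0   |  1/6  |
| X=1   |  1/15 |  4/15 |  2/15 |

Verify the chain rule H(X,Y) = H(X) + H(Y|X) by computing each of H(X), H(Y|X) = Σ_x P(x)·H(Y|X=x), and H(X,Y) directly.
H(X) = 0.9968 bits, H(Y|X) = 1.1213 bits, H(X,Y) = 2.1181 bits

Marginal of X (row sums):
  P(X=0) = 11/30 + 0 + 1/6 = 8/15
  P(X=1) = 1/15 + 4/15 + 2/15 = 7/15
H(X) = -[(8/15)·log₂(8/15) + (7/15)·log₂(7/15)]
  = 0.4837 + 0.5131 = 0.9968 bits

H(Y|X) = Σ_x P(x)·H(Y|X=x):
  X=0: P(X=0) = 8/15, P(Y|X=0) = (11/16, 0, 5/16) → H(Y|X=0) = 0.8960
  X=1: P(X=1) = 7/15, P(Y|X=1) = (1/7, 4/7, 2/7) → H(Y|X=1) = 1.3788
H(Y|X) = (8/15)·0.8960 + (7/15)·1.3788 = 1.1213 bits

H(X,Y) = -Σ_{x,y} P(x,y) log₂ P(x,y). Per-cell terms -P(x,y)·log₂P(x,y):
  X=0: 0.5307, 0.0000, 0.4308
  X=1: 0.2605, 0.5085, 0.3876
  (cells with P = 0 contribute 0)
Sum of the 6 terms: H(X,Y) = 2.1181 bits

Chain rule check:
  H(X) + H(Y|X) = 0.9968 + 1.1213 = 2.1181 bits
  H(X,Y) = 2.1181 bits
✓ Chain rule verified.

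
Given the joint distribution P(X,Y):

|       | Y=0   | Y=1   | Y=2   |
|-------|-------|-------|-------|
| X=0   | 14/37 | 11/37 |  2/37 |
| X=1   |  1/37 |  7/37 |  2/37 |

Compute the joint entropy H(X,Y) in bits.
2.1011 bits

H(X,Y) = -Σ_{x,y} P(x,y) log₂ P(x,y). Per-cell terms -P(x,y)·log₂P(x,y):
  X=0: 0.5305, 0.5203, 0.2275
  X=1: 0.1408, 0.4545, 0.2275
Sum of the 6 terms: H(X,Y) = 2.1011 bits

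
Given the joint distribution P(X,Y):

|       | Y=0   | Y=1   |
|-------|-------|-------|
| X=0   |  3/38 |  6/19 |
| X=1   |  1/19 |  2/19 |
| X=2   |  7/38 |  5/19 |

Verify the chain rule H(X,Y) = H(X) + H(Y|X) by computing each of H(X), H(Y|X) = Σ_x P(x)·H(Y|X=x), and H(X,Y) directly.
H(X) = 1.4690 bits, H(Y|X) = 0.8672 bits, H(X,Y) = 2.3362 bits

Marginal of X (row sums):
  P(X=0) = 3/38 + 6/19 = 15/38
  P(X=1) = 1/19 + 2/19 = 3/19
  P(X=2) = 7/38 + 5/19 = 17/38
H(X) = -[(15/38)·log₂(15/38) + (3/19)·log₂(3/19) + (17/38)·log₂(17/38)]
  = 0.52936 + 0.42047 + 0.51916 = 1.4690 bits

H(Y|X) = Σ_x P(x)·H(Y|X=x):
  X=0: P(X=0) = 15/38, P(Y|X=0) = (1/5, 4/5) → H(Y|X=0) = 0.72193
  X=1: P(X=1) = 3/19, P(Y|X=1) = (1/3, 2/3) → H(Y|X=1) = 0.91830
  X=2: P(X=2) = 17/38, P(Y|X=2) = (7/17, 10/17) → H(Y|X=2) = 0.97742
H(Y|X) = (15/38)·0.72193 + (3/19)·0.91830 + (17/38)·0.97742 = 0.8672 bits

H(X,Y) = -Σ_{x,y} P(x,y) log₂ P(x,y). Per-cell terms -P(x,y)·log₂P(x,y):
  X=0: 0.28918, 0.52515
  X=1: 0.22358, 0.34189
  X=2: 0.44958, 0.50684
Sum of the 6 terms: H(X,Y) = 2.3362 bits

Chain rule check:
  H(X) + H(Y|X) = 1.4690 + 0.8672 = 2.3362 bits
  H(X,Y) = 2.3362 bits
✓ Chain rule verified.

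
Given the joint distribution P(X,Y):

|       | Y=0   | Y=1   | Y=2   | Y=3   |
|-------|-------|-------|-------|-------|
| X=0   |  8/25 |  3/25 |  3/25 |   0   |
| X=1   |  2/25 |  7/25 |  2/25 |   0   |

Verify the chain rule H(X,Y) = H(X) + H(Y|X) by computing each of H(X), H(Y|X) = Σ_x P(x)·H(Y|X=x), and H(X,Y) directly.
H(X) = 0.9896 bits, H(Y|X) = 1.3678 bits, H(X,Y) = 2.3574 bits

Marginal of X (row sums):
  P(X=0) = 8/25 + 3/25 + 3/25 + 0 = 14/25
  P(X=1) = 2/25 + 7/25 + 2/25 + 0 = 11/25
H(X) = -[(14/25)·log₂(14/25) + (11/25)·log₂(11/25)]
  = 0.46844 + 0.52115 = 0.9896 bits

H(Y|X) = Σ_x P(x)·H(Y|X=x):
  X=0: P(X=0) = 14/25, P(Y|X=0) = (4/7, 3/14, 3/14, 0) → H(Y|X=0) = 1.41380
  X=1: P(X=1) = 11/25, P(Y|X=1) = (2/11, 7/11, 2/11, 0) → H(Y|X=1) = 1.30930
H(Y|X) = (14/25)·1.41380 + (11/25)·1.30930 = 1.3678 bits

H(X,Y) = -Σ_{x,y} P(x,y) log₂ P(x,y). Per-cell terms -P(x,y)·log₂P(x,y):
  X=0: 0.52603, 0.36707, 0.36707, 0.00000
  X=1: 0.29151, 0.51422, 0.29151, 0.00000
  (cells with P = 0 contribute 0)
Sum of the 8 terms: H(X,Y) = 2.3574 bits

Chain rule check:
  H(X) + H(Y|X) = 0.9896 + 1.3678 = 2.3574 bits
  H(X,Y) = 2.3574 bits
✓ Chain rule verified.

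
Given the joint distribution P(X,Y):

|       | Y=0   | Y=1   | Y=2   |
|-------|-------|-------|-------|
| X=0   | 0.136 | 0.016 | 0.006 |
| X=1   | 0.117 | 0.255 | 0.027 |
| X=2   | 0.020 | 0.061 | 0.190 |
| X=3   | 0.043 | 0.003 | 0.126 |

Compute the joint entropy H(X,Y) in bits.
2.9479 bits

H(X,Y) = -Σ_{x,y} P(x,y) log₂ P(x,y). Per-cell terms -P(x,y)·log₂P(x,y):
  X=0: 0.39145, 0.09545, 0.04428
  X=1: 0.36216, 0.50271, 0.14069
  X=2: 0.11288, 0.24614, 0.45523
  X=3: 0.19520, 0.02514, 0.37655
Sum of the 12 terms: H(X,Y) = 2.9479 bits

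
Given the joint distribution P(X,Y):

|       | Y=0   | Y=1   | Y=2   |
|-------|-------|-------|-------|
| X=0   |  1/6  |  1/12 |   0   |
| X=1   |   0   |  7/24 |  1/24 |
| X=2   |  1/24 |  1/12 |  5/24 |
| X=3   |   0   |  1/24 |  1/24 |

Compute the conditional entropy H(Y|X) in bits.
0.9270 bits

H(Y|X) = H(X,Y) - H(X)

H(X,Y) = -Σ_{x,y} P(x,y) log₂ P(x,y). Per-cell terms -P(x,y)·log₂P(x,y):
  X=0: 0.43083, 0.29875, 0.00000
  X=1: 0.00000, 0.51847, 0.19104
  X=2: 0.19104, 0.29875, 0.47147
  X=3: 0.00000, 0.19104, 0.19104
  (cells with P = 0 contribute 0)
Sum of the 12 terms: H(X,Y) = 2.7824 bits

Marginal of X (row sums):
  P(X=0) = 1/6 + 1/12 + 0 = 1/4
  P(X=1) = 0 + 7/24 + 1/24 = 1/3
  P(X=2) = 1/24 + 1/12 + 5/24 = 1/3
  P(X=3) = 0 + 1/24 + 1/24 = 1/12
H(X) = -[(1/4)·log₂(1/4) + (1/3)·log₂(1/3) + (1/3)·log₂(1/3) + (1/12)·log₂(1/12)]
  = 0.50000 + 0.52832 + 0.52832 + 0.29875 = 1.8554 bits

H(Y|X) = H(X,Y) - H(X) = 2.7824 - 1.8554 = 0.9270 bits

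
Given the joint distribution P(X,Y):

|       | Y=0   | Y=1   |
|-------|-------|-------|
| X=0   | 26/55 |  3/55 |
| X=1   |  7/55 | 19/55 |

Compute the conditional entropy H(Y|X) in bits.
0.6503 bits

H(Y|X) = H(X,Y) - H(X)

H(X,Y) = -Σ_{x,y} P(x,y) log₂ P(x,y). Per-cell terms -P(x,y)·log₂P(x,y):
  X=0: 0.5109804, 0.2288944
  X=1: 0.3785097, 0.5297311
Sum of the 4 terms: H(X,Y) = 1.648116 bits

Marginal of X (row sums):
  P(X=0) = 26/55 + 3/55 = 29/55
  P(X=1) = 7/55 + 19/55 = 26/55
H(X) = -[(29/55)·log₂(29/55) + (26/55)·log₂(26/55)]
  = 0.4868724 + 0.5109804 = 0.997853 bits

H(Y|X) = H(X,Y) - H(X) = 1.648116 - 0.997853 = 0.6503 bits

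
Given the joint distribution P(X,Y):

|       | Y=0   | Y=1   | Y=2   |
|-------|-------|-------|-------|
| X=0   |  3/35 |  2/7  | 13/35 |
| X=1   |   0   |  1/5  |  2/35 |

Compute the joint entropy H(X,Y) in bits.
2.0512 bits

H(X,Y) = -Σ_{x,y} P(x,y) log₂ P(x,y). Per-cell terms -P(x,y)·log₂P(x,y):
  X=0: 0.303799, 0.516387, 0.530713
  X=1: 0.000000, 0.464386, 0.235959
  (cells with P = 0 contribute 0)
Sum of the 6 terms: H(X,Y) = 2.0512 bits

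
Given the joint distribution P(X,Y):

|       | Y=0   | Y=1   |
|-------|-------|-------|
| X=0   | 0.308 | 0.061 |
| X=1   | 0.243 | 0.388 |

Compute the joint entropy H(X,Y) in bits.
1.7953 bits

H(X,Y) = -Σ_{x,y} P(x,y) log₂ P(x,y). Per-cell terms -P(x,y)·log₂P(x,y):
  X=0: 0.523291, 0.246138
  X=1: 0.495956, 0.529958
Sum of the 4 terms: H(X,Y) = 1.7953 bits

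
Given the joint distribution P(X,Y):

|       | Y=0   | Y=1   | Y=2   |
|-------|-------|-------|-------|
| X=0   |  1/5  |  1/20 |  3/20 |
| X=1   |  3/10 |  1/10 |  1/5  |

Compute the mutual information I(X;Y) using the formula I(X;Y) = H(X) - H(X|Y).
0.0029 bits

I(X;Y) = H(X) - H(X|Y)

Marginal of X (row sums):
  P(X=0) = 1/5 + 1/20 + 3/20 = 2/5
  P(X=1) = 3/10 + 1/10 + 1/5 = 3/5
H(X) = -[(2/5)·log₂(2/5) + (3/5)·log₂(3/5)]
  = 0.52877 + 0.44218 = 0.97095 bits

Marginal of Y (column sums):
  P(Y=0) = 1/5 + 3/10 = 1/2
  P(Y=1) = 1/20 + 1/10 = 3/20
  P(Y=2) = 3/20 + 1/5 = 7/20
H(X|Y) = Σ_y P(y)·H(X|Y=y):
  Y=0: P(Y=0) = 1/2, P(X|Y=0) = (2/5, 3/5) → H(X|Y=0) = 0.97095
  Y=1: P(Y=1) = 3/20, P(X|Y=1) = (1/3, 2/3) → H(X|Y=1) = 0.91830
  Y=2: P(Y=2) = 7/20, P(X|Y=2) = (3/7, 4/7) → H(X|Y=2) = 0.98523
H(X|Y) = (1/2)·0.97095 + (3/20)·0.91830 + (7/20)·0.98523 = 0.96805 bits

I(X;Y) = H(X) - H(X|Y) = 0.97095 - 0.96805 = 0.0029 bits

Cross-check via I(X;Y) = H(X) + H(Y) - H(X,Y): computing H(Y) from the column sums and H(X,Y) from the 6 cells in the same way gives H(Y) = 1.44065 bits and H(X,Y) = 2.40869 bits, so
I(X;Y) = 0.97095 + 1.44065 - 2.40869 = 0.0029 bits ✓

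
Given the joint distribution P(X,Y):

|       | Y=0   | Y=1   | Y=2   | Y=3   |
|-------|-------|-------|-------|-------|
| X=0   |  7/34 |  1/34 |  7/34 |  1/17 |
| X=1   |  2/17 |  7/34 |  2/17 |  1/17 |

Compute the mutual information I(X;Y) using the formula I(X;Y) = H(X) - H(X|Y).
0.1426 bits

I(X;Y) = H(X) - H(X|Y)

Marginal of X (row sums):
  P(X=0) = 7/34 + 1/34 + 7/34 + 1/17 = 1/2
  P(X=1) = 2/17 + 7/34 + 2/17 + 1/17 = 1/2
H(X) = -[(1/2)·log₂(1/2) + (1/2)·log₂(1/2)]
  = 0.50000 + 0.50000 = 1.00000 bits

Marginal of Y (column sums):
  P(Y=0) = 7/34 + 2/17 = 11/34
  P(Y=1) = 1/34 + 7/34 = 4/17
  P(Y=2) = 7/34 + 2/17 = 11/34
  P(Y=3) = 1/17 + 1/17 = 2/17
H(X|Y) = Σ_y P(y)·H(X|Y=y):
  Y=0: P(Y=0) = 11/34, P(X|Y=0) = (7/11, 4/11) → H(X|Y=0) = 0.94566
  Y=1: P(Y=1) = 4/17, P(X|Y=1) = (1/8, 7/8) → H(X|Y=1) = 0.54356
  Y=2: P(Y=2) = 11/34, P(X|Y=2) = (7/11, 4/11) → H(X|Y=2) = 0.94566
  Y=3: P(Y=3) = 2/17, P(X|Y=3) = (1/2, 1/2) → H(X|Y=3) = 1.00000
H(X|Y) = (11/34)·0.94566 + (4/17)·0.54356 + (11/34)·0.94566 + (2/17)·1.00000 = 0.85744 bits

I(X;Y) = H(X) - H(X|Y) = 1.00000 - 0.85744 = 0.1426 bits

Cross-check via I(X;Y) = H(X) + H(Y) - H(X,Y): computing H(Y) from the column sums and H(X,Y) from the 8 cells in the same way gives H(Y) = 1.90783 bits and H(X,Y) = 2.76527 bits, so
I(X;Y) = 1.00000 + 1.90783 - 2.76527 = 0.1426 bits ✓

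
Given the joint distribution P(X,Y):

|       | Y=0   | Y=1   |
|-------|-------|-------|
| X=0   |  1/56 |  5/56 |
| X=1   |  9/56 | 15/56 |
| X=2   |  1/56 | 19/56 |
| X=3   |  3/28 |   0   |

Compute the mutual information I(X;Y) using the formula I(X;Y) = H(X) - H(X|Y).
0.3046 bits

I(X;Y) = H(X) - H(X|Y)

Marginal of X (row sums):
  P(X=0) = 1/56 + 5/56 = 3/28
  P(X=1) = 9/56 + 15/56 = 3/7
  P(X=2) = 1/56 + 19/56 = 5/14
  P(X=3) = 3/28 + 0 = 3/28
H(X) = -[(3/28)·log₂(3/28) + (3/7)·log₂(3/7) + (5/14)·log₂(5/14) + (3/28)·log₂(3/28)]
  = 0.34526 + 0.52388 + 0.53051 + 0.34526 = 1.7449 bits

Marginal of Y (column sums):
  P(Y=0) = 1/56 + 9/56 + 1/56 + 3/28 = 17/56
  P(Y=1) = 5/56 + 15/56 + 19/56 + 0 = 39/56
H(X|Y) = Σ_y P(y)·H(X|Y=y):
  Y=0: P(Y=0) = 17/56, P(X|Y=0) = (1/17, 9/17, 1/17, 6/17) → H(X|Y=0) = 1.49693
  Y=1: P(Y=1) = 39/56, P(X|Y=1) = (5/39, 5/13, 19/39, 0) → H(X|Y=1) = 1.41557
H(X|Y) = (17/56)·1.49693 + (39/56)·1.41557 = 1.4403 bits

I(X;Y) = H(X) - H(X|Y) = 1.7449 - 1.4403 = 0.3046 bits

Cross-check via I(X;Y) = H(X) + H(Y) - H(X,Y): computing H(Y) from the column sums and H(X,Y) from the 8 cells in the same way gives H(Y) = 0.8856 bits and H(X,Y) = 2.3259 bits, so
I(X;Y) = 1.7449 + 0.8856 - 2.3259 = 0.3046 bits ✓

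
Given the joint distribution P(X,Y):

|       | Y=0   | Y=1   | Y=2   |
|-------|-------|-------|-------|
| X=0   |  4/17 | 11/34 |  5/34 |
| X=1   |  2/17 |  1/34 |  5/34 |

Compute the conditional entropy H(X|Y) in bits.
0.7643 bits

H(X|Y) = H(X,Y) - H(Y)

H(X,Y) = -Σ_{x,y} P(x,y) log₂ P(x,y). Per-cell terms -P(x,y)·log₂P(x,y):
  X=0: 0.491168, 0.526716, 0.406696
  X=1: 0.363231, 0.149631, 0.406696
Sum of the 6 terms: H(X,Y) = 2.34414 bits

Marginal of Y (column sums):
  P(Y=0) = 4/17 + 2/17 = 6/17
  P(Y=1) = 11/34 + 1/34 = 6/17
  P(Y=2) = 5/34 + 5/34 = 5/17
H(Y) = -[(6/17)·log₂(6/17) + (6/17)·log₂(6/17) + (5/17)·log₂(5/17)]
  = 0.530294 + 0.530294 + 0.519275 = 1.57986 bits

H(X|Y) = H(X,Y) - H(Y) = 2.34414 - 1.57986 = 0.7643 bits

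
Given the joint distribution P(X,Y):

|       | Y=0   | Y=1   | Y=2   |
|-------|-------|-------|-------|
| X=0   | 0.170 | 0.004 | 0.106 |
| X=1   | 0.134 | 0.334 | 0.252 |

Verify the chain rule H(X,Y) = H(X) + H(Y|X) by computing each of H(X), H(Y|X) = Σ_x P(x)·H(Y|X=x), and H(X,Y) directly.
H(X) = 0.8555 bits, H(Y|X) = 1.3723 bits, H(X,Y) = 2.2277 bits

Marginal of X (row sums):
  P(X=0) = 0.170 + 0.004 + 0.106 = 0.280
  P(X=1) = 0.134 + 0.334 + 0.252 = 0.720
H(X) = -[0.280·log₂(0.280) + 0.720·log₂(0.720)]
  = 0.5142204 + 0.3412305 = 0.8555 bits

H(Y|X) = Σ_x P(x)·H(Y|X=x):
  X=0: P(X=0) = 0.280, P(Y|X=0) = (17/28, 1/70, 53/140) → H(Y|X=0) = 1.0551543
  X=1: P(X=1) = 0.720, P(Y|X=1) = (67/360, 167/360, 7/20) → H(Y|X=1) = 1.4956201
H(Y|X) = 0.280·1.0551543 + 0.720·1.4956201 = 1.3723 bits

H(X,Y) = -Σ_{x,y} P(x,y) log₂ P(x,y). Per-cell terms -P(x,y)·log₂P(x,y):
  X=0: 0.4345869, 0.0318631, 0.3432136
  X=1: 0.3885591, 0.5284147, 0.5011031
Sum of the 6 terms: H(X,Y) = 2.2277 bits

Chain rule check:
  H(X) + H(Y|X) = 0.8555 + 1.3723 = 2.2278 bits
  H(X,Y) = 2.2277 bits
✓ Chain rule verified (Δ = 0.0001 is 4-dp rounding noise: each of the three values was rounded independently).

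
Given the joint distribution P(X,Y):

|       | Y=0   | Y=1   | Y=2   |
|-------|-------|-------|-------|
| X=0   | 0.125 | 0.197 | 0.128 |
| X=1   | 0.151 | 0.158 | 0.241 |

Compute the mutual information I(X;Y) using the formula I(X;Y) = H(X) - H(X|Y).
0.0230 bits

I(X;Y) = H(X) - H(X|Y)

Marginal of X (row sums):
  P(X=0) = 0.125 + 0.197 + 0.128 = 0.450
  P(X=1) = 0.151 + 0.158 + 0.241 = 0.550
H(X) = -[0.450·log₂(0.450) + 0.550·log₂(0.550)]
  = 0.5184 + 0.4744 = 0.9928 bits

Marginal of Y (column sums):
  P(Y=0) = 0.125 + 0.151 = 0.276
  P(Y=1) = 0.197 + 0.158 = 0.355
  P(Y=2) = 0.128 + 0.241 = 0.369
H(X|Y) = Σ_y P(y)·H(X|Y=y):
  Y=0: P(Y=0) = 0.276, P(X|Y=0) = (125/276, 151/276) → H(X|Y=0) = 0.9936
  Y=1: P(Y=1) = 0.355, P(X|Y=1) = (197/355, 158/355) → H(X|Y=1) = 0.9913
  Y=2: P(Y=2) = 0.369, P(X|Y=2) = (128/369, 241/369) → H(X|Y=2) = 0.9313
H(X|Y) = 0.276·0.9936 + 0.355·0.9913 + 0.369·0.9313 = 0.9698 bits

I(X;Y) = H(X) - H(X|Y) = 0.9928 - 0.9698 = 0.0230 bits

Cross-check via I(X;Y) = H(X) + H(Y) - H(X,Y): computing H(Y) from the column sums and H(X,Y) from the 6 cells in the same way gives H(Y) = 1.5737 bits and H(X,Y) = 2.5435 bits, so
I(X;Y) = 0.9928 + 1.5737 - 2.5435 = 0.0230 bits ✓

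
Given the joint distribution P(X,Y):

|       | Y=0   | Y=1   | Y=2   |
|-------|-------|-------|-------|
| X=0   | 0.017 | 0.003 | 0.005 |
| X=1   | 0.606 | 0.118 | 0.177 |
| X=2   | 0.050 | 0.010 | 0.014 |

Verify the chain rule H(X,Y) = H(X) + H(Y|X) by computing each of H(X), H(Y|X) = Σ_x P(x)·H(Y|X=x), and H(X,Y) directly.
H(X) = 0.5465 bits, H(Y|X) = 1.2294 bits, H(X,Y) = 1.7759 bits

Marginal of X (row sums):
  P(X=0) = 0.017 + 0.003 + 0.005 = 0.025
  P(X=1) = 0.606 + 0.118 + 0.177 = 0.901
  P(X=2) = 0.050 + 0.010 + 0.014 = 0.074
H(X) = -[0.025·log₂(0.025) + 0.901·log₂(0.901) + 0.074·log₂(0.074)]
  = 0.13305 + 0.13551 + 0.27797 = 0.5465 bits

H(Y|X) = Σ_x P(x)·H(Y|X=x):
  X=0: P(X=0) = 0.025, P(Y|X=0) = (17/25, 3/25, 1/5) → H(Y|X=0) = 1.20980
  X=1: P(X=1) = 0.901, P(Y|X=1) = (606/901, 118/901, 177/901) → H(Y|X=1) = 1.23017
  X=2: P(X=2) = 0.074, P(Y|X=2) = (25/37, 5/37, 7/37) → H(Y|X=2) = 1.22682
H(Y|X) = 0.025·1.20980 + 0.901·1.23017 + 0.074·1.22682 = 1.2294 bits

H(X,Y) = -Σ_{x,y} P(x,y) log₂ P(x,y). Per-cell terms -P(x,y)·log₂P(x,y):
  X=0: 0.09993, 0.02514, 0.03822
  X=1: 0.43790, 0.36381, 0.44218
  X=2: 0.21610, 0.06644, 0.08622
Sum of the 9 terms: H(X,Y) = 1.7759 bits

Chain rule check:
  H(X) + H(Y|X) = 0.5465 + 1.2294 = 1.7759 bits
  H(X,Y) = 1.7759 bits
✓ Chain rule verified.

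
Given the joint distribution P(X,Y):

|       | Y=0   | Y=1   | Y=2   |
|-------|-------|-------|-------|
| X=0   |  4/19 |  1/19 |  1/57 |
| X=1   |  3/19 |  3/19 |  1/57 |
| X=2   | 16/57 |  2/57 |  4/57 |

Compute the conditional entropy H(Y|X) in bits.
1.1225 bits

H(Y|X) = H(X,Y) - H(X)

H(X,Y) = -Σ_{x,y} P(x,y) log₂ P(x,y). Per-cell terms -P(x,y)·log₂P(x,y):
  X=0: 0.4732479, 0.2235751, 0.1023314
  X=1: 0.4204682, 0.4204682, 0.1023314
  X=2: 0.5144954, 0.1695751, 0.2689747
Sum of the 9 terms: H(X,Y) = 2.695467 bits

Marginal of X (row sums):
  P(X=0) = 4/19 + 1/19 + 1/57 = 16/57
  P(X=1) = 3/19 + 3/19 + 1/57 = 1/3
  P(X=2) = 16/57 + 2/57 + 4/57 = 22/57
H(X) = -[(16/57)·log₂(16/57) + (1/3)·log₂(1/3) + (22/57)·log₂(22/57)]
  = 0.5144954 + 0.5283208 + 0.5301067 = 1.572923 bits

H(Y|X) = H(X,Y) - H(X) = 2.695467 - 1.572923 = 1.1225 bits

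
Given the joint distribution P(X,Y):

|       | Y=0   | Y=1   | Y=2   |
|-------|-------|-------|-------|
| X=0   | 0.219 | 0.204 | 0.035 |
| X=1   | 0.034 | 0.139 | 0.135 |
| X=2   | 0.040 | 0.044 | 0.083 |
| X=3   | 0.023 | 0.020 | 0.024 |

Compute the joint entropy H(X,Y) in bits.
3.1178 bits

H(X,Y) = -Σ_{x,y} P(x,y) log₂ P(x,y). Per-cell terms -P(x,y)·log₂P(x,y):
  X=0: 0.4798, 0.4678, 0.1693
  X=1: 0.1659, 0.3957, 0.3900
  X=2: 0.1858, 0.1983, 0.2980
  X=3: 0.1252, 0.1129, 0.1291
Sum of the 12 terms: H(X,Y) = 3.1178 bits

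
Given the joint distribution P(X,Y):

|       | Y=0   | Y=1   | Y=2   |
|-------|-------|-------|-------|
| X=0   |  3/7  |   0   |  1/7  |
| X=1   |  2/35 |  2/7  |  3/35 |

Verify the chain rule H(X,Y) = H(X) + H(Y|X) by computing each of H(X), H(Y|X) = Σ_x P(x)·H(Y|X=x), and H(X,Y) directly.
H(X) = 0.9852 bits, H(Y|X) = 0.9959 bits, H(X,Y) = 1.9811 bits

Marginal of X (row sums):
  P(X=0) = 3/7 + 0 + 1/7 = 4/7
  P(X=1) = 2/35 + 2/7 + 3/35 = 3/7
H(X) = -[(4/7)·log₂(4/7) + (3/7)·log₂(3/7)]
  = 0.46135 + 0.52388 = 0.9852 bits

H(Y|X) = Σ_x P(x)·H(Y|X=x):
  X=0: P(X=0) = 4/7, P(Y|X=0) = (3/4, 0, 1/4) → H(Y|X=0) = 0.81128
  X=1: P(X=1) = 3/7, P(Y|X=1) = (2/15, 2/3, 1/5) → H(Y|X=1) = 1.24195
H(Y|X) = (4/7)·0.81128 + (3/7)·1.24195 = 0.9959 bits

H(X,Y) = -Σ_{x,y} P(x,y) log₂ P(x,y). Per-cell terms -P(x,y)·log₂P(x,y):
  X=0: 0.52388, 0.00000, 0.40105
  X=1: 0.23596, 0.51639, 0.30380
  (cells with P = 0 contribute 0)
Sum of the 6 terms: H(X,Y) = 1.9811 bits

Chain rule check:
  H(X) + H(Y|X) = 0.9852 + 0.9959 = 1.9811 bits
  H(X,Y) = 1.9811 bits
✓ Chain rule verified.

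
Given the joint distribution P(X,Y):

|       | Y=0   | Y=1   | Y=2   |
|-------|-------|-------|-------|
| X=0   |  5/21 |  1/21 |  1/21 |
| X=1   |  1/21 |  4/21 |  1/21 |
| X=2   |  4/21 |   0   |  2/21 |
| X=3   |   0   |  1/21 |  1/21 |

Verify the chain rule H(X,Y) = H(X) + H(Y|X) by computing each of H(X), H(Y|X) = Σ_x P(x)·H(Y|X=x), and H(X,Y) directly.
H(X) = 1.8842 bits, H(Y|X) = 1.0982 bits, H(X,Y) = 2.9823 bits

Marginal of X (row sums):
  P(X=0) = 5/21 + 1/21 + 1/21 = 1/3
  P(X=1) = 1/21 + 4/21 + 1/21 = 2/7
  P(X=2) = 4/21 + 0 + 2/21 = 2/7
  P(X=3) = 0 + 1/21 + 1/21 = 2/21
H(X) = -[(1/3)·log₂(1/3) + (2/7)·log₂(2/7) + (2/7)·log₂(2/7) + (2/21)·log₂(2/21)]
  = 0.528321 + 0.516387 + 0.516387 + 0.323078 = 1.8842 bits

H(Y|X) = Σ_x P(x)·H(Y|X=x):
  X=0: P(X=0) = 1/3, P(Y|X=0) = (5/7, 1/7, 1/7) → H(Y|X=0) = 1.148835
  X=1: P(X=1) = 2/7, P(Y|X=1) = (1/6, 2/3, 1/6) → H(Y|X=1) = 1.251629
  X=2: P(X=2) = 2/7, P(Y|X=2) = (2/3, 0, 1/3) → H(Y|X=2) = 0.918296
  X=3: P(X=3) = 2/21, P(Y|X=3) = (0, 1/2, 1/2) → H(Y|X=3) = 1.000000
H(Y|X) = (1/3)·1.148835 + (2/7)·1.251629 + (2/7)·0.918296 + (2/21)·1.000000 = 1.0982 bits

H(X,Y) = -Σ_{x,y} P(x,y) log₂ P(x,y). Per-cell terms -P(x,y)·log₂P(x,y):
  X=0: 0.492950, 0.209158, 0.209158
  X=1: 0.209158, 0.455680, 0.209158
  X=2: 0.455680, 0.000000, 0.323078
  X=3: 0.000000, 0.209158, 0.209158
  (cells with P = 0 contribute 0)
Sum of the 12 terms: H(X,Y) = 2.9823 bits

Chain rule check:
  H(X) + H(Y|X) = 1.8842 + 1.0982 = 2.9824 bits
  H(X,Y) = 2.9823 bits
✓ Chain rule verified (Δ = 0.0001 is 4-dp rounding noise: each of the three values was rounded independently).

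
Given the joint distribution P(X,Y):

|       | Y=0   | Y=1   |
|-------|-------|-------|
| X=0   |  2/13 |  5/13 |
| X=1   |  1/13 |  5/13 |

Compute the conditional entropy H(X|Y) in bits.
0.9811 bits

H(X|Y) = H(X,Y) - H(Y)

H(X,Y) = -Σ_{x,y} P(x,y) log₂ P(x,y). Per-cell terms -P(x,y)·log₂P(x,y):
  X=0: 0.415452, 0.530197
  X=1: 0.284649, 0.530197
Sum of the 4 terms: H(X,Y) = 1.760495 bits

Marginal of Y (column sums):
  P(Y=0) = 2/13 + 1/13 = 3/13
  P(Y=1) = 5/13 + 5/13 = 10/13
H(Y) = -[(3/13)·log₂(3/13) + (10/13)·log₂(10/13)]
  = 0.488187 + 0.291163 = 0.779350 bits

H(X|Y) = H(X,Y) - H(Y) = 1.760495 - 0.779350 = 0.9811 bits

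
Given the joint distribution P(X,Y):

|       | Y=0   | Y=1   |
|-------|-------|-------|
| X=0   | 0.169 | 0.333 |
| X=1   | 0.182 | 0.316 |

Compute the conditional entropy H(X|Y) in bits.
0.9993 bits

H(X|Y) = H(X,Y) - H(Y)

H(X,Y) = -Σ_{x,y} P(x,y) log₂ P(x,y). Per-cell terms -P(x,y)·log₂P(x,y):
  X=0: 0.43347, 0.52827
  X=1: 0.44735, 0.52519
Sum of the 4 terms: H(X,Y) = 1.9343 bits

Marginal of Y (column sums):
  P(Y=0) = 0.169 + 0.182 = 0.351
  P(Y=1) = 0.333 + 0.316 = 0.649
H(Y) = -[0.351·log₂(0.351) + 0.649·log₂(0.649)]
  = 0.53017 + 0.40479 = 0.9350 bits

H(X|Y) = H(X,Y) - H(Y) = 1.9343 - 0.9350 = 0.9993 bits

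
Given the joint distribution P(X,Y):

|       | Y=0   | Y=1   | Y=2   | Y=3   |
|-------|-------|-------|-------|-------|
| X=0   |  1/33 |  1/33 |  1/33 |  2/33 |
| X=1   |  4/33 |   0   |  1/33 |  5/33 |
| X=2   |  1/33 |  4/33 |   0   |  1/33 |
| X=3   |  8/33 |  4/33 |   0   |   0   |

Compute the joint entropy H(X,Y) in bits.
3.1774 bits

H(X,Y) = -Σ_{x,y} P(x,y) log₂ P(x,y). Per-cell terms -P(x,y)·log₂P(x,y):
  X=0: 0.15286, 0.15286, 0.15286, 0.24511
  X=1: 0.36902, 0.00000, 0.15286, 0.41249
  X=2: 0.15286, 0.36902, 0.00000, 0.15286
  X=3: 0.49561, 0.36902, 0.00000, 0.00000
  (cells with P = 0 contribute 0)
Sum of the 16 terms: H(X,Y) = 3.1774 bits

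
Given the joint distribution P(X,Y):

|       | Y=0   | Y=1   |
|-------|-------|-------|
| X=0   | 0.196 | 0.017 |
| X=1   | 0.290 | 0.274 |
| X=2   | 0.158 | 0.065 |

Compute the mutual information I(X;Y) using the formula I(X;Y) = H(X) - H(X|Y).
0.0960 bits

I(X;Y) = H(X) - H(X|Y)

Marginal of X (row sums):
  P(X=0) = 0.196 + 0.017 = 0.213
  P(X=1) = 0.290 + 0.274 = 0.564
  P(X=2) = 0.158 + 0.065 = 0.223
H(X) = -[0.213·log₂(0.213) + 0.564·log₂(0.564) + 0.223·log₂(0.223)]
  = 0.4752 + 0.4660 + 0.4828 = 1.4240 bits

Marginal of Y (column sums):
  P(Y=0) = 0.196 + 0.290 + 0.158 = 0.644
  P(Y=1) = 0.017 + 0.274 + 0.065 = 0.356
H(X|Y) = Σ_y P(y)·H(X|Y=y):
  Y=0: P(Y=0) = 0.644, P(X|Y=0) = (7/23, 145/322, 79/322) → H(X|Y=0) = 1.5380
  Y=1: P(Y=1) = 0.356, P(X|Y=1) = (17/356, 137/178, 65/356) → H(X|Y=1) = 0.9482
H(X|Y) = 0.644·1.5380 + 0.356·0.9482 = 1.3280 bits

I(X;Y) = H(X) - H(X|Y) = 1.4240 - 1.3280 = 0.0960 bits

Cross-check via I(X;Y) = H(X) + H(Y) - H(X,Y): computing H(Y) from the column sums and H(X,Y) from the 6 cells in the same way gives H(Y) = 0.9393 bits and H(X,Y) = 2.2673 bits, so
I(X;Y) = 1.4240 + 0.9393 - 2.2673 = 0.0960 bits ✓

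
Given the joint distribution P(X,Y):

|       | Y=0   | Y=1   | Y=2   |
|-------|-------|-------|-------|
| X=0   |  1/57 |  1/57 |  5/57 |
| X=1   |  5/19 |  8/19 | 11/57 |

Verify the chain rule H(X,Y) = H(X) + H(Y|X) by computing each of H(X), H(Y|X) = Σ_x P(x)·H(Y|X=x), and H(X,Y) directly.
H(X) = 0.5374 bits, H(Y|X) = 1.4656 bits, H(X,Y) = 2.0030 bits

Marginal of X (row sums):
  P(X=0) = 1/57 + 1/57 + 5/57 = 7/57
  P(X=1) = 5/19 + 8/19 + 11/57 = 50/57
H(X) = -[(7/57)·log₂(7/57) + (50/57)·log₂(50/57)]
  = 0.37156 + 0.16582 = 0.5374 bits

H(Y|X) = Σ_x P(x)·H(Y|X=x):
  X=0: P(X=0) = 7/57, P(Y|X=0) = (1/7, 1/7, 5/7) → H(Y|X=0) = 1.14883
  X=1: P(X=1) = 50/57, P(Y|X=1) = (3/10, 12/25, 11/50) → H(Y|X=1) = 1.50993
H(Y|X) = (7/57)·1.14883 + (50/57)·1.50993 = 1.4656 bits

H(X,Y) = -Σ_{x,y} P(x,y) log₂ P(x,y). Per-cell terms -P(x,y)·log₂P(x,y):
  X=0: 0.10233, 0.10233, 0.30798
  X=1: 0.50684, 0.52544, 0.45804
Sum of the 6 terms: H(X,Y) = 2.0030 bits

Chain rule check:
  H(X) + H(Y|X) = 0.5374 + 1.4656 = 2.0030 bits
  H(X,Y) = 2.0030 bits
✓ Chain rule verified.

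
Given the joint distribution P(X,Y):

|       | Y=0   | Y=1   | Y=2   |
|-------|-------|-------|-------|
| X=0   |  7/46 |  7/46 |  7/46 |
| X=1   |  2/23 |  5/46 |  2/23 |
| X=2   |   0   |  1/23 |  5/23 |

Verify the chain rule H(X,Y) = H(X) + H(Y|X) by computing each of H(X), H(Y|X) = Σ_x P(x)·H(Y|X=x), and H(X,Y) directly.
H(X) = 1.5374 bits, H(Y|X) = 1.3387 bits, H(X,Y) = 2.8761 bits

Marginal of X (row sums):
  P(X=0) = 7/46 + 7/46 + 7/46 = 21/46
  P(X=1) = 2/23 + 5/46 + 2/23 = 13/46
  P(X=2) = 0 + 1/23 + 5/23 = 6/23
H(X) = -[(21/46)·log₂(21/46) + (13/46)·log₂(13/46) + (6/23)·log₂(6/23)]
  = 0.51644 + 0.51523 + 0.50572 = 1.5374 bits

H(Y|X) = Σ_x P(x)·H(Y|X=x):
  X=0: P(X=0) = 21/46, P(Y|X=0) = (1/3, 1/3, 1/3) → H(Y|X=0) = 1.58496
  X=1: P(X=1) = 13/46, P(Y|X=1) = (4/13, 5/13, 4/13) → H(Y|X=1) = 1.57662
  X=2: P(X=2) = 6/23, P(Y|X=2) = (0, 1/6, 5/6) → H(Y|X=2) = 0.65002
H(Y|X) = (21/46)·1.58496 + (13/46)·1.57662 + (6/23)·0.65002 = 1.3387 bits

H(X,Y) = -Σ_{x,y} P(x,y) log₂ P(x,y). Per-cell terms -P(x,y)·log₂P(x,y):
  X=0: 0.41334, 0.41334, 0.41334
  X=1: 0.30640, 0.34800, 0.30640
  X=2: 0.00000, 0.19668, 0.47862
  (cells with P = 0 contribute 0)
Sum of the 9 terms: H(X,Y) = 2.8761 bits

Chain rule check:
  H(X) + H(Y|X) = 1.5374 + 1.3387 = 2.8761 bits
  H(X,Y) = 2.8761 bits
✓ Chain rule verified.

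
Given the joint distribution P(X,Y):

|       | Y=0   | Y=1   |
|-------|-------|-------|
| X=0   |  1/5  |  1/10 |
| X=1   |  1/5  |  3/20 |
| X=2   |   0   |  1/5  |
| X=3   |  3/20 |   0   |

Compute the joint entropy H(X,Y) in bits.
2.5464 bits

H(X,Y) = -Σ_{x,y} P(x,y) log₂ P(x,y). Per-cell terms -P(x,y)·log₂P(x,y):
  X=0: 0.4644, 0.3322
  X=1: 0.4644, 0.4105
  X=2: 0.0000, 0.4644
  X=3: 0.4105, 0.0000
  (cells with P = 0 contribute 0)
Sum of the 8 terms: H(X,Y) = 2.5464 bits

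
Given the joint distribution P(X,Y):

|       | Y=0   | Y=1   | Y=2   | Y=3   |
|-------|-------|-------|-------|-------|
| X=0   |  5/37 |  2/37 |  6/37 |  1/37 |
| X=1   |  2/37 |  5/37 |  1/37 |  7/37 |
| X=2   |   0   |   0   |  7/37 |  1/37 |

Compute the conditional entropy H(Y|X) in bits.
1.4561 bits

H(Y|X) = H(X,Y) - H(X)

H(X,Y) = -Σ_{x,y} P(x,y) log₂ P(x,y). Per-cell terms -P(x,y)·log₂P(x,y):
  X=0: 0.3902, 0.2275, 0.4256, 0.1408
  X=1: 0.2275, 0.3902, 0.1408, 0.4545
  X=2: 0.0000, 0.0000, 0.4545, 0.1408
  (cells with P = 0 contribute 0)
Sum of the 12 terms: H(X,Y) = 2.9924 bits

Marginal of X (row sums):
  P(X=0) = 5/37 + 2/37 + 6/37 + 1/37 = 14/37
  P(X=1) = 2/37 + 5/37 + 1/37 + 7/37 = 15/37
  P(X=2) = 0 + 0 + 7/37 + 1/37 = 8/37
H(X) = -[(14/37)·log₂(14/37) + (15/37)·log₂(15/37) + (8/37)·log₂(8/37)]
  = 0.5305 + 0.5281 + 0.4777 = 1.5363 bits

H(Y|X) = H(X,Y) - H(X) = 2.9924 - 1.5363 = 1.4561 bits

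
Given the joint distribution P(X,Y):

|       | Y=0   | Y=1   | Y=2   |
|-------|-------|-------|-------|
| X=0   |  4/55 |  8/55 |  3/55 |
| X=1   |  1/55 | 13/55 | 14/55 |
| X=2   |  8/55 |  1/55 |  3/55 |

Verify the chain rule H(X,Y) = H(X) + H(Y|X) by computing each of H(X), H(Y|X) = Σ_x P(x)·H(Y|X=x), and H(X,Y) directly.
H(X) = 1.4863 bits, H(Y|X) = 1.2602 bits, H(X,Y) = 2.7465 bits

Marginal of X (row sums):
  P(X=0) = 4/55 + 8/55 + 3/55 = 3/11
  P(X=1) = 1/55 + 13/55 + 14/55 = 28/55
  P(X=2) = 8/55 + 1/55 + 3/55 = 12/55
H(X) = -[(3/11)·log₂(3/11) + (28/55)·log₂(28/55) + (12/55)·log₂(12/55)]
  = 0.51122 + 0.49586 + 0.47921 = 1.4863 bits

H(Y|X) = Σ_x P(x)·H(Y|X=x):
  X=0: P(X=0) = 3/11, P(Y|X=0) = (4/15, 8/15, 1/5) → H(Y|X=0) = 1.45656
  X=1: P(X=1) = 28/55, P(Y|X=1) = (1/28, 13/28, 1/2) → H(Y|X=1) = 1.18562
  X=2: P(X=2) = 12/55, P(Y|X=2) = (2/3, 1/12, 1/4) → H(Y|X=2) = 1.18872
H(Y|X) = (3/11)·1.45656 + (28/55)·1.18562 + (12/55)·1.18872 = 1.2602 bits

H(X,Y) = -Σ_{x,y} P(x,y) log₂ P(x,y). Per-cell terms -P(x,y)·log₂P(x,y):
  X=0: 0.27501, 0.40456, 0.22889
  X=1: 0.10512, 0.49185, 0.50247
  X=2: 0.40456, 0.10512, 0.22889
Sum of the 9 terms: H(X,Y) = 2.7465 bits

Chain rule check:
  H(X) + H(Y|X) = 1.4863 + 1.2602 = 2.7465 bits
  H(X,Y) = 2.7465 bits
✓ Chain rule verified.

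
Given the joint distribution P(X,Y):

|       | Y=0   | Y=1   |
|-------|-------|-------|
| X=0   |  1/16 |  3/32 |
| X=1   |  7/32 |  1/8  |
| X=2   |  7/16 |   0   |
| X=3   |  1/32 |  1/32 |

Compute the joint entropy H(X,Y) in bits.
2.2591 bits

H(X,Y) = -Σ_{x,y} P(x,y) log₂ P(x,y). Per-cell terms -P(x,y)·log₂P(x,y):
  X=0: 0.25000, 0.32016
  X=1: 0.47964, 0.37500
  X=2: 0.52178, 0.00000
  X=3: 0.15625, 0.15625
  (cells with P = 0 contribute 0)
Sum of the 8 terms: H(X,Y) = 2.2591 bits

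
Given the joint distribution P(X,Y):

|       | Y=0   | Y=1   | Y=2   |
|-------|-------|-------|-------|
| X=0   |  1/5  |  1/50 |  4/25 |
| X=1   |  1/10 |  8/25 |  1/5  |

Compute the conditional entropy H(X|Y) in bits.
0.7420 bits

H(X|Y) = H(X,Y) - H(Y)

H(X,Y) = -Σ_{x,y} P(x,y) log₂ P(x,y). Per-cell terms -P(x,y)·log₂P(x,y):
  X=0: 0.4644, 0.1129, 0.4230
  X=1: 0.3322, 0.5260, 0.4644
Sum of the 6 terms: H(X,Y) = 2.3229 bits

Marginal of Y (column sums):
  P(Y=0) = 1/5 + 1/10 = 3/10
  P(Y=1) = 1/50 + 8/25 = 17/50
  P(Y=2) = 4/25 + 1/5 = 9/25
H(Y) = -[(3/10)·log₂(3/10) + (17/50)·log₂(17/50) + (9/25)·log₂(9/25)]
  = 0.5211 + 0.5292 + 0.5306 = 1.5809 bits

H(X|Y) = H(X,Y) - H(Y) = 2.3229 - 1.5809 = 0.7420 bits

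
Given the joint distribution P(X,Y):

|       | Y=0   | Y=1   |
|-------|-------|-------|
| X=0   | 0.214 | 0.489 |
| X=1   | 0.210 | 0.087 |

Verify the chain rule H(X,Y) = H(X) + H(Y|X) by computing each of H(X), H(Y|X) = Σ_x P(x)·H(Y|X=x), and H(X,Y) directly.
H(X) = 0.8776 bits, H(Y|X) = 0.8824 bits, H(X,Y) = 1.7600 bits

Marginal of X (row sums):
  P(X=0) = 0.214 + 0.489 = 0.703
  P(X=1) = 0.210 + 0.087 = 0.297
H(X) = -[0.703·log₂(0.703) + 0.297·log₂(0.297)]
  = 0.3574 + 0.5202 = 0.8776 bits

H(Y|X) = Σ_x P(x)·H(Y|X=x):
  X=0: P(X=0) = 0.703, P(Y|X=0) = (214/703, 489/703) → H(Y|X=0) = 0.8866
  X=1: P(X=1) = 0.297, P(Y|X=1) = (70/99, 29/99) → H(Y|X=1) = 0.8725
H(Y|X) = 0.703·0.8866 + 0.297·0.8725 = 0.8824 bits

H(X,Y) = -Σ_{x,y} P(x,y) log₂ P(x,y). Per-cell terms -P(x,y)·log₂P(x,y):
  X=0: 0.4760, 0.5047
  X=1: 0.4728, 0.3065
Sum of the 4 terms: H(X,Y) = 1.7600 bits

Chain rule check:
  H(X) + H(Y|X) = 0.8776 + 0.8824 = 1.7600 bits
  H(X,Y) = 1.7600 bits
✓ Chain rule verified.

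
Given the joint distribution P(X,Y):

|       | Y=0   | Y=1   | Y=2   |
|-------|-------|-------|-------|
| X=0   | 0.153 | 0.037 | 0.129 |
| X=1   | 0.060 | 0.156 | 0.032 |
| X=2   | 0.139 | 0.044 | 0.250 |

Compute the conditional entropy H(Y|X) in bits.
1.3385 bits

H(Y|X) = H(X,Y) - H(X)

H(X,Y) = -Σ_{x,y} P(x,y) log₂ P(x,y). Per-cell terms -P(x,y)·log₂P(x,y):
  X=0: 0.41438, 0.17598, 0.38114
  X=1: 0.24353, 0.41814, 0.15891
  X=2: 0.39571, 0.19828, 0.50000
Sum of the 9 terms: H(X,Y) = 2.8861 bits

Marginal of X (row sums):
  P(X=0) = 0.153 + 0.037 + 0.129 = 0.319
  P(X=1) = 0.060 + 0.156 + 0.032 = 0.248
  P(X=2) = 0.139 + 0.044 + 0.250 = 0.433
H(X) = -[0.319·log₂(0.319) + 0.248·log₂(0.248) + 0.433·log₂(0.433)]
  = 0.52583 + 0.49887 + 0.52287 = 1.5476 bits

H(Y|X) = H(X,Y) - H(X) = 2.8861 - 1.5476 = 1.3385 bits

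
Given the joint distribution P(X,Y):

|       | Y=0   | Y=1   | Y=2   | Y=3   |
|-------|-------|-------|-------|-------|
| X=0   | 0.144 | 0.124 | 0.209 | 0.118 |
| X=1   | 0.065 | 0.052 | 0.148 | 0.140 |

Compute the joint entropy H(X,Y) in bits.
2.8950 bits

H(X,Y) = -Σ_{x,y} P(x,y) log₂ P(x,y). Per-cell terms -P(x,y)·log₂P(x,y):
  X=0: 0.40260, 0.37344, 0.47201, 0.36381
  X=1: 0.25632, 0.22180, 0.40794, 0.39711
Sum of the 8 terms: H(X,Y) = 2.8950 bits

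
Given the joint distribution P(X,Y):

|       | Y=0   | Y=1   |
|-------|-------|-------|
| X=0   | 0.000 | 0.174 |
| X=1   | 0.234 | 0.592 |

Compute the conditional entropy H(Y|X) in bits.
0.7103 bits

H(Y|X) = H(X,Y) - H(X)

H(X,Y) = -Σ_{x,y} P(x,y) log₂ P(x,y). Per-cell terms -P(x,y)·log₂P(x,y):
  X=0: 0.00000, 0.43897
  X=1: 0.49033, 0.44775
  (cells with P = 0 contribute 0)
Sum of the 4 terms: H(X,Y) = 1.37705 bits

Marginal of X (row sums):
  P(X=0) = 0.000 + 0.174 = 0.174
  P(X=1) = 0.234 + 0.592 = 0.826
H(X) = -[0.174·log₂(0.174) + 0.826·log₂(0.826)]
  = 0.43897 + 0.22780 = 0.66677 bits

H(Y|X) = H(X,Y) - H(X) = 1.37705 - 0.66677 = 0.7103 bits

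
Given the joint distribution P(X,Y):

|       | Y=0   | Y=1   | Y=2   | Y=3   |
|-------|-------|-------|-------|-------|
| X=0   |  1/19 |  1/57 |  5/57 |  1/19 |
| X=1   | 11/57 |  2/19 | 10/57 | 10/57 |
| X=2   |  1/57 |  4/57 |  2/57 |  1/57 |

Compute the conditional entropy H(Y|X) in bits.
1.9061 bits

H(Y|X) = H(X,Y) - H(X)

H(X,Y) = -Σ_{x,y} P(x,y) log₂ P(x,y). Per-cell terms -P(x,y)·log₂P(x,y):
  X=0: 0.2236, 0.1023, 0.3080, 0.2236
  X=1: 0.4580, 0.3419, 0.4405, 0.4405
  X=2: 0.1023, 0.2690, 0.1696, 0.1023
Sum of the 12 terms: H(X,Y) = 3.1816 bits

Marginal of X (row sums):
  P(X=0) = 1/19 + 1/57 + 5/57 + 1/19 = 4/19
  P(X=1) = 11/57 + 2/19 + 10/57 + 10/57 = 37/57
  P(X=2) = 1/57 + 4/57 + 2/57 + 1/57 = 8/57
H(X) = -[(4/19)·log₂(4/19) + (37/57)·log₂(37/57) + (8/57)·log₂(8/57)]
  = 0.4732 + 0.4047 + 0.3976 = 1.2755 bits

H(Y|X) = H(X,Y) - H(X) = 3.1816 - 1.2755 = 1.9061 bits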